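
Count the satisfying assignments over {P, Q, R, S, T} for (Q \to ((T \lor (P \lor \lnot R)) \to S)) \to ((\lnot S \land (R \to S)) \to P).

30

Initial set: {((Q \to ((T \lor (P \lor \lnot R)) \to S)) \to ((\lnot S \land (R \to S)) \to P))}.
((Q \to ((T \lor (P \lor \lnot R)) \to S)) \to ((\lnot S \land (R \to S)) \to P)): β-rule — branch into \lnot (Q \to ((T \lor (P \lor \lnot R)) \to S))  //  ((\lnot S \land (R \to S)) \to P).
  branch 1 (add \lnot (Q \to ((T \lor (P \lor \lnot R)) \to S))):
    \lnot (Q \to ((T \lor (P \lor \lnot R)) \to S)): α-rule — add Q, \lnot ((T \lor (P \lor \lnot R)) \to S).
    \lnot ((T \lor (P \lor \lnot R)) \to S): α-rule — add (T \lor (P \lor \lnot R)), \lnot S.
    (T \lor (P \lor \lnot R)): β-rule — branch into T  //  (P \lor \lnot R).
      branch 1.1 (add T):
        ○ open, literals {Q=T, S=F, T=T}.
      branch 1.2 (add (P \lor \lnot R)):
        (P \lor \lnot R): β-rule — branch into P  //  \lnot R.
          branch 1.2.1 (add P):
            ○ open, literals {P=T, Q=T, S=F}.
          branch 1.2.2 (add \lnot R):
            ○ open, literals {Q=T, R=F, S=F}.
  branch 2 (add ((\lnot S \land (R \to S)) \to P)):
    ((\lnot S \land (R \to S)) \to P): β-rule — branch into \lnot (\lnot S \land (R \to S))  //  P.
      branch 2.1 (add \lnot (\lnot S \land (R \to S))):
        \lnot (\lnot S \land (R \to S)): β-rule — branch into \lnot \lnot S  //  \lnot (R \to S).
          branch 2.1.1 (add \lnot \lnot S):
            ○ open, literals {S=T}.
          branch 2.1.2 (add \lnot (R \to S)):
            \lnot (R \to S): α-rule — add R, \lnot S.
            ○ open, literals {R=T, S=F}.
      branch 2.2 (add P):
        ○ open, literals {P=T}.
0 branches closed, 6 open.
Each open branch fixes some atoms; the unmentioned ones are free. Counting distinct full assignments: branch {Q=T, S=F, T=T} (P, R) contributes 4 new; branch {P=T, Q=T, S=F} (R, T) contributes 2 new; branch {Q=T, R=F, S=F} (P, T) contributes 1 new; branch {S=T} (P, Q, R, T) contributes 16 new; branch {R=T, S=F} (P, Q, T) contributes 5 new; branch {P=T} (Q, R, S, T) contributes 2 new. Total: 30.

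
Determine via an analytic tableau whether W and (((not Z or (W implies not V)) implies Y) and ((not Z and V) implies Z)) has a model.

Satisfiable

Initial set: {(W and (((not Z or (W implies not V)) implies Y) and ((not Z and V) implies Z)))}.
(W and (((not Z or (W implies not V)) implies Y) and ((not Z and V) implies Z))): α-rule — add W, (((not Z or (W implies not V)) implies Y) and ((not Z and V) implies Z)).
(((not Z or (W implies not V)) implies Y) and ((not Z and V) implies Z)): α-rule — add ((not Z or (W implies not V)) implies Y), ((not Z and V) implies Z).
((not Z or (W implies not V)) implies Y): β-rule — branch into not (not Z or (W implies not V))  //  Y.
  branch 1 (add not (not Z or (W implies not V))):
    not (not Z or (W implies not V)): α-rule — add not not Z, not (W implies not V).
    not (W implies not V): α-rule — add W, not not V.
    ((not Z and V) implies Z): β-rule — branch into not (not Z and V)  //  Z.
      branch 1.1 (add not (not Z and V)):
        not (not Z and V): β-rule — branch into not not Z  //  not V.
          branch 1.1.1 (add not not Z):
            ○ open, literals {V=1, W=1, Z=1}.
          branch 1.1.2 (add not V):
            × closes — contains both V and not V.
      branch 1.2 (add Z):
        ○ open, literals {V=1, W=1, Z=1}.
  branch 2 (add Y):
    ((not Z and V) implies Z): β-rule — branch into not (not Z and V)  //  Z.
      branch 2.1 (add not (not Z and V)):
        not (not Z and V): β-rule — branch into not not Z  //  not V.
          branch 2.1.1 (add not not Z):
            ○ open, literals {W=1, Y=1, Z=1}.
          branch 2.1.2 (add not V):
            ○ open, literals {V=0, W=1, Y=1}.
      branch 2.2 (add Z):
        ○ open, literals {W=1, Y=1, Z=1}.
1 branch closed, 5 open.
An open branch gives a satisfying assignment: V=1, W=1, Z=1.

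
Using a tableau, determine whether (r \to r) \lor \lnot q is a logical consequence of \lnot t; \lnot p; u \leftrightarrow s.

Yes

Initial set: {\lnot t; \lnot p; (u \leftrightarrow s); \lnot ((r \to r) \lor \lnot q)}.
\lnot ((r \to r) \lor \lnot q): α-rule — add \lnot (r \to r), \lnot \lnot q.
\lnot (r \to r): α-rule — add r, \lnot r.
× closes — contains both r and \lnot r.
All 1 branch closes.
Every branch closed, so the premises entail the conclusion.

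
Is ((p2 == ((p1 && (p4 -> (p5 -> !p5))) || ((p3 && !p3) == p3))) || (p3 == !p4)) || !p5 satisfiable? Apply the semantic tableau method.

Initial set: {(((p2 == ((p1 && (p4 -> (p5 -> !p5))) || ((p3 && !p3) == p3))) || (p3 == !p4)) || !p5)}.
(((p2 == ((p1 && (p4 -> (p5 -> !p5))) || ((p3 && !p3) == p3))) || (p3 == !p4)) || !p5): β-rule — branch into ((p2 == ((p1 && (p4 -> (p5 -> !p5))) || ((p3 && !p3) == p3))) || (p3 == !p4))  //  !p5.
  branch 1 (add ((p2 == ((p1 && (p4 -> (p5 -> !p5))) || ((p3 && !p3) == p3))) || (p3 == !p4))):
    ((p2 == ((p1 && (p4 -> (p5 -> !p5))) || ((p3 && !p3) == p3))) || (p3 == !p4)): β-rule — branch into (p2 == ((p1 && (p4 -> (p5 -> !p5))) || ((p3 && !p3) == p3)))  //  (p3 == !p4).
      branch 1.1 (add (p2 == ((p1 && (p4 -> (p5 -> !p5))) || ((p3 && !p3) == p3)))):
        (p2 == ((p1 && (p4 -> (p5 -> !p5))) || ((p3 && !p3) == p3))): β-rule — branch into p2, ((p1 && (p4 -> (p5 -> !p5))) || ((p3 && !p3) == p3))  //  !p2, !((p1 && (p4 -> (p5 -> !p5))) || ((p3 && !p3) == p3)).
          branch 1.1.1 (add p2, ((p1 && (p4 -> (p5 -> !p5))) || ((p3 && !p3) == p3))):
            ((p1 && (p4 -> (p5 -> !p5))) || ((p3 && !p3) == p3)): β-rule — branch into (p1 && (p4 -> (p5 -> !p5)))  //  ((p3 && !p3) == p3).
              branch 1.1.1.1 (add (p1 && (p4 -> (p5 -> !p5)))):
                (p1 && (p4 -> (p5 -> !p5))): α-rule — add p1, (p4 -> (p5 -> !p5)).
                (p4 -> (p5 -> !p5)): β-rule — branch into !p4  //  (p5 -> !p5).
                  branch 1.1.1.1.1 (add !p4):
                    ○ open, literals {p1=T, p2=T, p4=F}.
                  branch 1.1.1.1.2 (add (p5 -> !p5)):
                    (p5 -> !p5): β-rule — branch into !p5  //  !p5.
                      branch 1.1.1.1.2.1 (add !p5):
                        ○ open, literals {p1=T, p2=T, p5=F}.
                      branch 1.1.1.1.2.2 (add !p5):
                        ○ open, literals {p1=T, p2=T, p5=F}.
              branch 1.1.1.2 (add ((p3 && !p3) == p3)):
                ((p3 && !p3) == p3): β-rule — branch into (p3 && !p3), p3  //  !(p3 && !p3), !p3.
                  branch 1.1.1.2.1 (add (p3 && !p3), p3):
                    (p3 && !p3): α-rule — add p3, !p3.
                    × closes — contains both p3 and !p3.
                  branch 1.1.1.2.2 (add !(p3 && !p3), !p3):
                    !(p3 && !p3): β-rule — branch into !p3  //  !!p3.
                      branch 1.1.1.2.2.1 (add !p3):
                        ○ open, literals {p2=T, p3=F}.
                      branch 1.1.1.2.2.2 (add !!p3):
                        × closes — contains both p3 and !p3.
          branch 1.1.2 (add !p2, !((p1 && (p4 -> (p5 -> !p5))) || ((p3 && !p3) == p3))):
            !((p1 && (p4 -> (p5 -> !p5))) || ((p3 && !p3) == p3)): α-rule — add !(p1 && (p4 -> (p5 -> !p5))), !((p3 && !p3) == p3).
            !(p1 && (p4 -> (p5 -> !p5))): β-rule — branch into !p1  //  !(p4 -> (p5 -> !p5)).
              branch 1.1.2.1 (add !p1):
                !((p3 && !p3) == p3): β-rule — branch into (p3 && !p3), !p3  //  !(p3 && !p3), p3.
                  branch 1.1.2.1.1 (add (p3 && !p3), !p3):
                    (p3 && !p3): α-rule — add p3, !p3.
                    × closes — contains both p3 and !p3.
                  branch 1.1.2.1.2 (add !(p3 && !p3), p3):
                    !(p3 && !p3): β-rule — branch into !p3  //  !!p3.
                      branch 1.1.2.1.2.1 (add !p3):
                        × closes — contains both p3 and !p3.
                      branch 1.1.2.1.2.2 (add !!p3):
                        ○ open, literals {p1=F, p2=F, p3=T}.
              branch 1.1.2.2 (add !(p4 -> (p5 -> !p5))):
                !(p4 -> (p5 -> !p5)): α-rule — add p4, !(p5 -> !p5).
                !(p5 -> !p5): α-rule — add p5, !!p5.
                !((p3 && !p3) == p3): β-rule — branch into (p3 && !p3), !p3  //  !(p3 && !p3), p3.
                  branch 1.1.2.2.1 (add (p3 && !p3), !p3):
                    (p3 && !p3): α-rule — add p3, !p3.
                    × closes — contains both p3 and !p3.
                  branch 1.1.2.2.2 (add !(p3 && !p3), p3):
                    !(p3 && !p3): β-rule — branch into !p3  //  !!p3.
                      branch 1.1.2.2.2.1 (add !p3):
                        × closes — contains both p3 and !p3.
                      branch 1.1.2.2.2.2 (add !!p3):
                        ○ open, literals {p2=F, p3=T, p4=T, p5=T}.
      branch 1.2 (add (p3 == !p4)):
        (p3 == !p4): β-rule — branch into p3, !p4  //  !p3, !!p4.
          branch 1.2.1 (add p3, !p4):
            ○ open, literals {p3=T, p4=F}.
          branch 1.2.2 (add !p3, !!p4):
            ○ open, literals {p3=F, p4=T}.
  branch 2 (add !p5):
    ○ open, literals {p5=F}.
6 branches closed, 9 open.
An open branch gives a satisfying assignment: p1=T, p2=T, p4=F.

Satisfiable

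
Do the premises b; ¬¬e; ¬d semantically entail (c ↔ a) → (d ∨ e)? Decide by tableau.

Yes

Initial set: {T b; T ¬¬e; T ¬d; F ((c ↔ a) → (d ∨ e))}.
T ¬¬e: drop double negation, giving T e.
F ((c ↔ a) → (d ∨ e)): α-rule — add T (c ↔ a), F (d ∨ e).
F (d ∨ e): α-rule — add F d, F e.
× closes — contains both e and ¬e.
All 1 branch closes.
Every branch closed, so the premises entail the conclusion.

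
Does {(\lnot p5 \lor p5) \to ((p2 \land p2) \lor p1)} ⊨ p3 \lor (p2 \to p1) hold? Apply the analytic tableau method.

Initial set: {((\lnot p5 \lor p5) \to ((p2 \land p2) \lor p1)); \lnot (p3 \lor (p2 \to p1))}.
\lnot (p3 \lor (p2 \to p1)): α-rule — add \lnot p3, \lnot (p2 \to p1).
\lnot (p2 \to p1): α-rule — add p2, \lnot p1.
((\lnot p5 \lor p5) \to ((p2 \land p2) \lor p1)): β-rule — branch into \lnot (\lnot p5 \lor p5)  //  ((p2 \land p2) \lor p1).
  branch 1 (add \lnot (\lnot p5 \lor p5)):
    \lnot (\lnot p5 \lor p5): α-rule — add \lnot \lnot p5, \lnot p5.
    × closes — contains both p5 and \lnot p5.
  branch 2 (add ((p2 \land p2) \lor p1)):
    ((p2 \land p2) \lor p1): β-rule — branch into (p2 \land p2)  //  p1.
      branch 2.1 (add (p2 \land p2)):
        (p2 \land p2): α-rule — add p2, p2.
        ○ open, literals {p1=0, p2=1, p3=0}.
      branch 2.2 (add p1):
        × closes — contains both p1 and \lnot p1.
2 branches closed, 1 open.
An open branch gives a countermodel: p1=0, p2=1, p3=0 (unmentioned atoms arbitrary); the premises hold there but the conclusion fails.

No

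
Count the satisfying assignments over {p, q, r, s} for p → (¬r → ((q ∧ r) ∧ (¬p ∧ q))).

12

Initial set: {(p → (¬r → ((q ∧ r) ∧ (¬p ∧ q))))}.
(p → (¬r → ((q ∧ r) ∧ (¬p ∧ q)))): β-rule — branch into ¬p  //  (¬r → ((q ∧ r) ∧ (¬p ∧ q))).
  branch 1 (add ¬p):
    ○ open, literals {p=0}.
  branch 2 (add (¬r → ((q ∧ r) ∧ (¬p ∧ q)))):
    (¬r → ((q ∧ r) ∧ (¬p ∧ q))): β-rule — branch into ¬¬r  //  ((q ∧ r) ∧ (¬p ∧ q)).
      branch 2.1 (add ¬¬r):
        ○ open, literals {r=1}.
      branch 2.2 (add ((q ∧ r) ∧ (¬p ∧ q))):
        ((q ∧ r) ∧ (¬p ∧ q)): α-rule — add (q ∧ r), (¬p ∧ q).
        (q ∧ r): α-rule — add q, r.
        (¬p ∧ q): α-rule — add ¬p, q.
        ○ open, literals {p=0, q=1, r=1}.
0 branches closed, 3 open.
Each open branch fixes some atoms; the unmentioned ones are free. Counting distinct full assignments: branch {p=0} (q, r, s) contributes 8 new; branch {r=1} (p, q, s) contributes 4 new; branch {p=0, q=1, r=1} (s) contributes 0 new. Total: 12.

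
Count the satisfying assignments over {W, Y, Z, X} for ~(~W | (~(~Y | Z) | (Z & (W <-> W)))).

2

Initial set: {~(~W | (~(~Y | Z) | (Z & (W <-> W))))}.
~(~W | (~(~Y | Z) | (Z & (W <-> W)))): α-rule — add ~~W, ~(~(~Y | Z) | (Z & (W <-> W))).
~(~(~Y | Z) | (Z & (W <-> W))): α-rule — add ~~(~Y | Z), ~(Z & (W <-> W)).
~~(~Y | Z): β-rule — branch into ~Y  //  Z.
  branch 1 (add ~Y):
    ~(Z & (W <-> W)): β-rule — branch into ~Z  //  ~(W <-> W).
      branch 1.1 (add ~Z):
        ○ open, literals {W=T, Y=F, Z=F}.
      branch 1.2 (add ~(W <-> W)):
        ~(W <-> W): β-rule — branch into W, ~W  //  ~W, W.
          branch 1.2.1 (add W, ~W):
            × closes — contains both W and ~W.
          branch 1.2.2 (add ~W, W):
            × closes — contains both W and ~W.
  branch 2 (add Z):
    ~(Z & (W <-> W)): β-rule — branch into ~Z  //  ~(W <-> W).
      branch 2.1 (add ~Z):
        × closes — contains both Z and ~Z.
      branch 2.2 (add ~(W <-> W)):
        ~(W <-> W): β-rule — branch into W, ~W  //  ~W, W.
          branch 2.2.1 (add W, ~W):
            × closes — contains both W and ~W.
          branch 2.2.2 (add ~W, W):
            × closes — contains both W and ~W.
5 branches closed, 1 open.
Each open branch fixes some atoms; the unmentioned ones are free. Counting distinct full assignments: branch {W=T, Y=F, Z=F} (X) contributes 2 new. Total: 2.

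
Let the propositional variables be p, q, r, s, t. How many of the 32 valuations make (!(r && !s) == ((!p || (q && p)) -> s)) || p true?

Initial set: {((!(r && !s) == ((!p || (q && p)) -> s)) || p)}.
((!(r && !s) == ((!p || (q && p)) -> s)) || p): β-rule — branch into (!(r && !s) == ((!p || (q && p)) -> s))  //  p.
  branch 1 (add (!(r && !s) == ((!p || (q && p)) -> s))):
    (!(r && !s) == ((!p || (q && p)) -> s)): β-rule — branch into !(r && !s), ((!p || (q && p)) -> s)  //  !!(r && !s), !((!p || (q && p)) -> s).
      branch 1.1 (add !(r && !s), ((!p || (q && p)) -> s)):
        !(r && !s): β-rule — branch into !r  //  !!s.
          branch 1.1.1 (add !r):
            ((!p || (q && p)) -> s): β-rule — branch into !(!p || (q && p))  //  s.
              branch 1.1.1.1 (add !(!p || (q && p))):
                !(!p || (q && p)): α-rule — add !!p, !(q && p).
                !(q && p): β-rule — branch into !q  //  !p.
                  branch 1.1.1.1.1 (add !q):
                    ○ open, literals {p=T, q=F, r=F}.
                  branch 1.1.1.1.2 (add !p):
                    × closes — contains both p and !p.
              branch 1.1.1.2 (add s):
                ○ open, literals {r=F, s=T}.
          branch 1.1.2 (add !!s):
            ((!p || (q && p)) -> s): β-rule — branch into !(!p || (q && p))  //  s.
              branch 1.1.2.1 (add !(!p || (q && p))):
                !(!p || (q && p)): α-rule — add !!p, !(q && p).
                !(q && p): β-rule — branch into !q  //  !p.
                  branch 1.1.2.1.1 (add !q):
                    ○ open, literals {p=T, q=F, s=T}.
                  branch 1.1.2.1.2 (add !p):
                    × closes — contains both p and !p.
              branch 1.1.2.2 (add s):
                ○ open, literals {s=T}.
      branch 1.2 (add !!(r && !s), !((!p || (q && p)) -> s)):
        !!(r && !s): α-rule — add r, !s.
        !((!p || (q && p)) -> s): α-rule — add (!p || (q && p)), !s.
        (!p || (q && p)): β-rule — branch into !p  //  (q && p).
          branch 1.2.1 (add !p):
            ○ open, literals {p=F, r=T, s=F}.
          branch 1.2.2 (add (q && p)):
            (q && p): α-rule — add q, p.
            ○ open, literals {p=T, q=T, r=T, s=F}.
  branch 2 (add p):
    ○ open, literals {p=T}.
2 branches closed, 7 open.
Each open branch fixes some atoms; the unmentioned ones are free. Counting distinct full assignments: branch {p=T, q=F, r=F} (s, t) contributes 4 new; branch {r=F, s=T} (p, q, t) contributes 6 new; branch {p=T, q=F, s=T} (r, t) contributes 2 new; branch {s=T} (p, q, r, t) contributes 6 new; branch {p=F, r=T, s=F} (q, t) contributes 4 new; branch {p=T, q=T, r=T, s=F} (t) contributes 2 new; branch {p=T} (q, r, s, t) contributes 4 new. Total: 28.

28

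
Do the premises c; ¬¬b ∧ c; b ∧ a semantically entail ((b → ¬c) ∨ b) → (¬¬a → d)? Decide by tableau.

Initial set: {c; (¬¬b ∧ c); (b ∧ a); ¬(((b → ¬c) ∨ b) → (¬¬a → d))}.
(¬¬b ∧ c): α-rule — add ¬¬b, c.
(b ∧ a): α-rule — add b, a.
¬(((b → ¬c) ∨ b) → (¬¬a → d)): α-rule — add ((b → ¬c) ∨ b), ¬(¬¬a → d).
¬¬b: drop double negation, giving b.
¬(¬¬a → d): α-rule — add ¬¬a, ¬d.
¬¬a: drop double negation, giving a.
((b → ¬c) ∨ b): β-rule — branch into (b → ¬c)  //  b.
  branch 1 (add (b → ¬c)):
    (b → ¬c): β-rule — branch into ¬b  //  ¬c.
      branch 1.1 (add ¬b):
        × closes — contains both b and ¬b.
      branch 1.2 (add ¬c):
        × closes — contains both c and ¬c.
  branch 2 (add b):
    ○ open, literals {a=true, b=true, c=true, d=false}.
2 branches closed, 1 open.
An open branch gives a countermodel: a=true, b=true, c=true, d=false (unmentioned atoms arbitrary); the premises hold there but the conclusion fails.

No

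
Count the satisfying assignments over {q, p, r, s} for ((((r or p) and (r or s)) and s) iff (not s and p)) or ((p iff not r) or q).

Initial set: {(((((r or p) and (r or s)) and s) iff (not s and p)) or ((p iff not r) or q))}.
(((((r or p) and (r or s)) and s) iff (not s and p)) or ((p iff not r) or q)): β-rule — branch into ((((r or p) and (r or s)) and s) iff (not s and p))  //  ((p iff not r) or q).
  branch 1 (add ((((r or p) and (r or s)) and s) iff (not s and p))):
    ((((r or p) and (r or s)) and s) iff (not s and p)): β-rule — branch into (((r or p) and (r or s)) and s), (not s and p)  //  not (((r or p) and (r or s)) and s), not (not s and p).
      branch 1.1 (add (((r or p) and (r or s)) and s), (not s and p)):
        (((r or p) and (r or s)) and s): α-rule — add ((r or p) and (r or s)), s.
        (not s and p): α-rule — add not s, p.
        × closes — contains both s and not s.
      branch 1.2 (add not (((r or p) and (r or s)) and s), not (not s and p)):
        not (((r or p) and (r or s)) and s): β-rule — branch into not ((r or p) and (r or s))  //  not s.
          branch 1.2.1 (add not ((r or p) and (r or s))):
            not (not s and p): β-rule — branch into not not s  //  not p.
              branch 1.2.1.1 (add not not s):
                not ((r or p) and (r or s)): β-rule — branch into not (r or p)  //  not (r or s).
                  branch 1.2.1.1.1 (add not (r or p)):
                    not (r or p): α-rule — add not r, not p.
                    ○ open, literals {p=0, r=0, s=1}.
                  branch 1.2.1.1.2 (add not (r or s)):
                    not (r or s): α-rule — add not r, not s.
                    × closes — contains both s and not s.
              branch 1.2.1.2 (add not p):
                not ((r or p) and (r or s)): β-rule — branch into not (r or p)  //  not (r or s).
                  branch 1.2.1.2.1 (add not (r or p)):
                    not (r or p): α-rule — add not r, not p.
                    ○ open, literals {p=0, r=0}.
                  branch 1.2.1.2.2 (add not (r or s)):
                    not (r or s): α-rule — add not r, not s.
                    ○ open, literals {p=0, r=0, s=0}.
          branch 1.2.2 (add not s):
            not (not s and p): β-rule — branch into not not s  //  not p.
              branch 1.2.2.1 (add not not s):
                × closes — contains both s and not s.
              branch 1.2.2.2 (add not p):
                ○ open, literals {p=0, s=0}.
  branch 2 (add ((p iff not r) or q)):
    ((p iff not r) or q): β-rule — branch into (p iff not r)  //  q.
      branch 2.1 (add (p iff not r)):
        (p iff not r): β-rule — branch into p, not r  //  not p, not not r.
          branch 2.1.1 (add p, not r):
            ○ open, literals {p=1, r=0}.
          branch 2.1.2 (add not p, not not r):
            ○ open, literals {p=0, r=1}.
      branch 2.2 (add q):
        ○ open, literals {q=1}.
3 branches closed, 7 open.
Each open branch fixes some atoms; the unmentioned ones are free. Counting distinct full assignments: branch {p=0, r=0, s=1} (q) contributes 2 new; branch {p=0, r=0} (q, s) contributes 2 new; branch {p=0, r=0, s=0} (q) contributes 0 new; branch {p=0, s=0} (q, r) contributes 2 new; branch {p=1, r=0} (q, s) contributes 4 new; branch {p=0, r=1} (q, s) contributes 2 new; branch {q=1} (p, r, s) contributes 2 new. Total: 14.

14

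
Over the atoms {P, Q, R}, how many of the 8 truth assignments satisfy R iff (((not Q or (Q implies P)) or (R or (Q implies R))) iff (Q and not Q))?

3

Initial set: {T (R iff (((not Q or (Q implies P)) or (R or (Q implies R))) iff (Q and not Q)))}.
T (R iff (((not Q or (Q implies P)) or (R or (Q implies R))) iff (Q and not Q))): β-rule — branch into T R, T (((not Q or (Q implies P)) or (R or (Q implies R))) iff (Q and not Q))  //  F R, F (((not Q or (Q implies P)) or (R or (Q implies R))) iff (Q and not Q)).
  branch 1 (add T R, T (((not Q or (Q implies P)) or (R or (Q implies R))) iff (Q and not Q))):
    T (((not Q or (Q implies P)) or (R or (Q implies R))) iff (Q and not Q)): β-rule — branch into T ((not Q or (Q implies P)) or (R or (Q implies R))), T (Q and not Q)  //  F ((not Q or (Q implies P)) or (R or (Q implies R))), F (Q and not Q).
      branch 1.1 (add T ((not Q or (Q implies P)) or (R or (Q implies R))), T (Q and not Q)):
        T (Q and not Q): α-rule — add T Q, T not Q.
        × closes — contains both Q and not Q.
      branch 1.2 (add F ((not Q or (Q implies P)) or (R or (Q implies R))), F (Q and not Q)):
        F ((not Q or (Q implies P)) or (R or (Q implies R))): α-rule — add F (not Q or (Q implies P)), F (R or (Q implies R)).
        F (not Q or (Q implies P)): α-rule — add F not Q, F (Q implies P).
        F (R or (Q implies R)): α-rule — add F R, F (Q implies R).
        × closes — contains both R and not R.
  branch 2 (add F R, F (((not Q or (Q implies P)) or (R or (Q implies R))) iff (Q and not Q))):
    F (((not Q or (Q implies P)) or (R or (Q implies R))) iff (Q and not Q)): β-rule — branch into T ((not Q or (Q implies P)) or (R or (Q implies R))), F (Q and not Q)  //  F ((not Q or (Q implies P)) or (R or (Q implies R))), T (Q and not Q).
      branch 2.1 (add T ((not Q or (Q implies P)) or (R or (Q implies R))), F (Q and not Q)):
        T ((not Q or (Q implies P)) or (R or (Q implies R))): β-rule — branch into T (not Q or (Q implies P))  //  T (R or (Q implies R)).
          branch 2.1.1 (add T (not Q or (Q implies P))):
            F (Q and not Q): β-rule — branch into F Q  //  F not Q.
              branch 2.1.1.1 (add F Q):
                T (not Q or (Q implies P)): β-rule — branch into T not Q  //  T (Q implies P).
                  branch 2.1.1.1.1 (add T not Q):
                    ○ open, literals {Q=false, R=false}.
                  branch 2.1.1.1.2 (add T (Q implies P)):
                    T (Q implies P): β-rule — branch into F Q  //  T P.
                      branch 2.1.1.1.2.1 (add F Q):
                        ○ open, literals {Q=false, R=false}.
                      branch 2.1.1.1.2.2 (add T P):
                        ○ open, literals {P=true, Q=false, R=false}.
              branch 2.1.1.2 (add F not Q):
                T (not Q or (Q implies P)): β-rule — branch into T not Q  //  T (Q implies P).
                  branch 2.1.1.2.1 (add T not Q):
                    × closes — contains both Q and not Q.
                  branch 2.1.1.2.2 (add T (Q implies P)):
                    T (Q implies P): β-rule — branch into F Q  //  T P.
                      branch 2.1.1.2.2.1 (add F Q):
                        × closes — contains both Q and not Q.
                      branch 2.1.1.2.2.2 (add T P):
                        ○ open, literals {P=true, Q=true, R=false}.
          branch 2.1.2 (add T (R or (Q implies R))):
            F (Q and not Q): β-rule — branch into F Q  //  F not Q.
              branch 2.1.2.1 (add F Q):
                T (R or (Q implies R)): β-rule — branch into T R  //  T (Q implies R).
                  branch 2.1.2.1.1 (add T R):
                    × closes — contains both R and not R.
                  branch 2.1.2.1.2 (add T (Q implies R)):
                    T (Q implies R): β-rule — branch into F Q  //  T R.
                      branch 2.1.2.1.2.1 (add F Q):
                        ○ open, literals {Q=false, R=false}.
                      branch 2.1.2.1.2.2 (add T R):
                        × closes — contains both R and not R.
              branch 2.1.2.2 (add F not Q):
                T (R or (Q implies R)): β-rule — branch into T R  //  T (Q implies R).
                  branch 2.1.2.2.1 (add T R):
                    × closes — contains both R and not R.
                  branch 2.1.2.2.2 (add T (Q implies R)):
                    T (Q implies R): β-rule — branch into F Q  //  T R.
                      branch 2.1.2.2.2.1 (add F Q):
                        × closes — contains both Q and not Q.
                      branch 2.1.2.2.2.2 (add T R):
                        × closes — contains both R and not R.
      branch 2.2 (add F ((not Q or (Q implies P)) or (R or (Q implies R))), T (Q and not Q)):
        F ((not Q or (Q implies P)) or (R or (Q implies R))): α-rule — add F (not Q or (Q implies P)), F (R or (Q implies R)).
        T (Q and not Q): α-rule — add T Q, T not Q.
        × closes — contains both Q and not Q.
10 branches closed, 5 open.
Each open branch fixes some atoms; the unmentioned ones are free. Counting distinct full assignments: branch {Q=false, R=false} (P) contributes 2 new; branch {Q=false, R=false} (P) contributes 0 new; branch {P=true, Q=false, R=false} (none free) contributes 0 new; branch {P=true, Q=true, R=false} (none free) contributes 1 new; branch {Q=false, R=false} (P) contributes 0 new. Total: 3.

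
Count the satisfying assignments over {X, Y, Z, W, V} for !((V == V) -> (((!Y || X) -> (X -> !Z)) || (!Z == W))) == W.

Initial set: {(!((V == V) -> (((!Y || X) -> (X -> !Z)) || (!Z == W))) == W)}.
(!((V == V) -> (((!Y || X) -> (X -> !Z)) || (!Z == W))) == W): β-rule — branch into !((V == V) -> (((!Y || X) -> (X -> !Z)) || (!Z == W))), W  //  !!((V == V) -> (((!Y || X) -> (X -> !Z)) || (!Z == W))), !W.
  branch 1 (add !((V == V) -> (((!Y || X) -> (X -> !Z)) || (!Z == W))), W):
    !((V == V) -> (((!Y || X) -> (X -> !Z)) || (!Z == W))): α-rule — add (V == V), !(((!Y || X) -> (X -> !Z)) || (!Z == W)).
    !(((!Y || X) -> (X -> !Z)) || (!Z == W)): α-rule — add !((!Y || X) -> (X -> !Z)), !(!Z == W).
    !((!Y || X) -> (X -> !Z)): α-rule — add (!Y || X), !(X -> !Z).
    !(X -> !Z): α-rule — add X, !!Z.
    (V == V): β-rule — branch into V, V  //  !V, !V.
      branch 1.1 (add V, V):
        !(!Z == W): β-rule — branch into !Z, !W  //  !!Z, W.
          branch 1.1.1 (add !Z, !W):
            × closes — contains both Z and !Z.
          branch 1.1.2 (add !!Z, W):
            (!Y || X): β-rule — branch into !Y  //  X.
              branch 1.1.2.1 (add !Y):
                ○ open, literals {V=true, W=true, X=true, Y=false, Z=true}.
              branch 1.1.2.2 (add X):
                ○ open, literals {V=true, W=true, X=true, Z=true}.
      branch 1.2 (add !V, !V):
        !(!Z == W): β-rule — branch into !Z, !W  //  !!Z, W.
          branch 1.2.1 (add !Z, !W):
            × closes — contains both Z and !Z.
          branch 1.2.2 (add !!Z, W):
            (!Y || X): β-rule — branch into !Y  //  X.
              branch 1.2.2.1 (add !Y):
                ○ open, literals {V=false, W=true, X=true, Y=false, Z=true}.
              branch 1.2.2.2 (add X):
                ○ open, literals {V=false, W=true, X=true, Z=true}.
  branch 2 (add !!((V == V) -> (((!Y || X) -> (X -> !Z)) || (!Z == W))), !W):
    !!((V == V) -> (((!Y || X) -> (X -> !Z)) || (!Z == W))): β-rule — branch into !(V == V)  //  (((!Y || X) -> (X -> !Z)) || (!Z == W)).
      branch 2.1 (add !(V == V)):
        !(V == V): β-rule — branch into V, !V  //  !V, V.
          branch 2.1.1 (add V, !V):
            × closes — contains both V and !V.
          branch 2.1.2 (add !V, V):
            × closes — contains both V and !V.
      branch 2.2 (add (((!Y || X) -> (X -> !Z)) || (!Z == W))):
        (((!Y || X) -> (X -> !Z)) || (!Z == W)): β-rule — branch into ((!Y || X) -> (X -> !Z))  //  (!Z == W).
          branch 2.2.1 (add ((!Y || X) -> (X -> !Z))):
            ((!Y || X) -> (X -> !Z)): β-rule — branch into !(!Y || X)  //  (X -> !Z).
              branch 2.2.1.1 (add !(!Y || X)):
                !(!Y || X): α-rule — add !!Y, !X.
                ○ open, literals {W=false, X=false, Y=true}.
              branch 2.2.1.2 (add (X -> !Z)):
                (X -> !Z): β-rule — branch into !X  //  !Z.
                  branch 2.2.1.2.1 (add !X):
                    ○ open, literals {W=false, X=false}.
                  branch 2.2.1.2.2 (add !Z):
                    ○ open, literals {W=false, Z=false}.
          branch 2.2.2 (add (!Z == W)):
            (!Z == W): β-rule — branch into !Z, W  //  !!Z, !W.
              branch 2.2.2.1 (add !Z, W):
                × closes — contains both W and !W.
              branch 2.2.2.2 (add !!Z, !W):
                ○ open, literals {W=false, Z=true}.
5 branches closed, 8 open.
Each open branch fixes some atoms; the unmentioned ones are free. Counting distinct full assignments: branch {V=true, W=true, X=true, Y=false, Z=true} (none free) contributes 1 new; branch {V=true, W=true, X=true, Z=true} (Y) contributes 1 new; branch {V=false, W=true, X=true, Y=false, Z=true} (none free) contributes 1 new; branch {V=false, W=true, X=true, Z=true} (Y) contributes 1 new; branch {W=false, X=false, Y=true} (Z, V) contributes 4 new; branch {W=false, X=false} (Y, Z, V) contributes 4 new; branch {W=false, Z=false} (X, Y, V) contributes 4 new; branch {W=false, Z=true} (X, Y, V) contributes 4 new. Total: 20.

20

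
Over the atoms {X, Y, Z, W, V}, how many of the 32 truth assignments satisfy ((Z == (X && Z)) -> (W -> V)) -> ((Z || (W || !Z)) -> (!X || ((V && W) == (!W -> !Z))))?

28

Initial set: {(((Z == (X && Z)) -> (W -> V)) -> ((Z || (W || !Z)) -> (!X || ((V && W) == (!W -> !Z)))))}.
(((Z == (X && Z)) -> (W -> V)) -> ((Z || (W || !Z)) -> (!X || ((V && W) == (!W -> !Z))))): β-rule — branch into !((Z == (X && Z)) -> (W -> V))  //  ((Z || (W || !Z)) -> (!X || ((V && W) == (!W -> !Z)))).
  branch 1 (add !((Z == (X && Z)) -> (W -> V))):
    !((Z == (X && Z)) -> (W -> V)): α-rule — add (Z == (X && Z)), !(W -> V).
    !(W -> V): α-rule — add W, !V.
    (Z == (X && Z)): β-rule — branch into Z, (X && Z)  //  !Z, !(X && Z).
      branch 1.1 (add Z, (X && Z)):
        (X && Z): α-rule — add X, Z.
        ○ open, literals {V=false, W=true, X=true, Z=true}.
      branch 1.2 (add !Z, !(X && Z)):
        !(X && Z): β-rule — branch into !X  //  !Z.
          branch 1.2.1 (add !X):
            ○ open, literals {V=false, W=true, X=false, Z=false}.
          branch 1.2.2 (add !Z):
            ○ open, literals {V=false, W=true, Z=false}.
  branch 2 (add ((Z || (W || !Z)) -> (!X || ((V && W) == (!W -> !Z))))):
    ((Z || (W || !Z)) -> (!X || ((V && W) == (!W -> !Z)))): β-rule — branch into !(Z || (W || !Z))  //  (!X || ((V && W) == (!W -> !Z))).
      branch 2.1 (add !(Z || (W || !Z))):
        !(Z || (W || !Z)): α-rule — add !Z, !(W || !Z).
        !(W || !Z): α-rule — add !W, !!Z.
        × closes — contains both Z and !Z.
      branch 2.2 (add (!X || ((V && W) == (!W -> !Z)))):
        (!X || ((V && W) == (!W -> !Z))): β-rule — branch into !X  //  ((V && W) == (!W -> !Z)).
          branch 2.2.1 (add !X):
            ○ open, literals {X=false}.
          branch 2.2.2 (add ((V && W) == (!W -> !Z))):
            ((V && W) == (!W -> !Z)): β-rule — branch into (V && W), (!W -> !Z)  //  !(V && W), !(!W -> !Z).
              branch 2.2.2.1 (add (V && W), (!W -> !Z)):
                (V && W): α-rule — add V, W.
                (!W -> !Z): β-rule — branch into !!W  //  !Z.
                  branch 2.2.2.1.1 (add !!W):
                    ○ open, literals {V=true, W=true}.
                  branch 2.2.2.1.2 (add !Z):
                    ○ open, literals {V=true, W=true, Z=false}.
              branch 2.2.2.2 (add !(V && W), !(!W -> !Z)):
                !(!W -> !Z): α-rule — add !W, !!Z.
                !(V && W): β-rule — branch into !V  //  !W.
                  branch 2.2.2.2.1 (add !V):
                    ○ open, literals {V=false, W=false, Z=true}.
                  branch 2.2.2.2.2 (add !W):
                    ○ open, literals {W=false, Z=true}.
1 branch closed, 8 open.
Each open branch fixes some atoms; the unmentioned ones are free. Counting distinct full assignments: branch {V=false, W=true, X=true, Z=true} (Y) contributes 2 new; branch {V=false, W=true, X=false, Z=false} (Y) contributes 2 new; branch {V=false, W=true, Z=false} (X, Y) contributes 2 new; branch {X=false} (Y, Z, W, V) contributes 14 new; branch {V=true, W=true} (X, Y, Z) contributes 4 new; branch {V=true, W=true, Z=false} (X, Y) contributes 0 new; branch {V=false, W=false, Z=true} (X, Y) contributes 2 new; branch {W=false, Z=true} (X, Y, V) contributes 2 new. Total: 28.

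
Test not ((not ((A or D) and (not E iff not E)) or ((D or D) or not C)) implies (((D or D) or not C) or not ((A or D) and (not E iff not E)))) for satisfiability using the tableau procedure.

Initial set: {not ((not ((A or D) and (not E iff not E)) or ((D or D) or not C)) implies (((D or D) or not C) or not ((A or D) and (not E iff not E))))}.
not ((not ((A or D) and (not E iff not E)) or ((D or D) or not C)) implies (((D or D) or not C) or not ((A or D) and (not E iff not E)))): α-rule — add (not ((A or D) and (not E iff not E)) or ((D or D) or not C)), not (((D or D) or not C) or not ((A or D) and (not E iff not E))).
not (((D or D) or not C) or not ((A or D) and (not E iff not E))): α-rule — add not ((D or D) or not C), not not ((A or D) and (not E iff not E)).
not ((D or D) or not C): α-rule — add not (D or D), not not C.
not not ((A or D) and (not E iff not E)): α-rule — add (A or D), (not E iff not E).
not (D or D): α-rule — add not D, not D.
(not ((A or D) and (not E iff not E)) or ((D or D) or not C)): β-rule — branch into not ((A or D) and (not E iff not E))  //  ((D or D) or not C).
  branch 1 (add not ((A or D) and (not E iff not E))):
    (A or D): β-rule — branch into A  //  D.
      branch 1.1 (add A):
        (not E iff not E): β-rule — branch into not E, not E  //  not not E, not not E.
          branch 1.1.1 (add not E, not E):
            not ((A or D) and (not E iff not E)): β-rule — branch into not (A or D)  //  not (not E iff not E).
              branch 1.1.1.1 (add not (A or D)):
                not (A or D): α-rule — add not A, not D.
                × closes — contains both A and not A.
              branch 1.1.1.2 (add not (not E iff not E)):
                not (not E iff not E): β-rule — branch into not E, not not E  //  not not E, not E.
                  branch 1.1.1.2.1 (add not E, not not E):
                    × closes — contains both E and not E.
                  branch 1.1.1.2.2 (add not not E, not E):
                    × closes — contains both E and not E.
          branch 1.1.2 (add not not E, not not E):
            not ((A or D) and (not E iff not E)): β-rule — branch into not (A or D)  //  not (not E iff not E).
              branch 1.1.2.1 (add not (A or D)):
                not (A or D): α-rule — add not A, not D.
                × closes — contains both A and not A.
              branch 1.1.2.2 (add not (not E iff not E)):
                not (not E iff not E): β-rule — branch into not E, not not E  //  not not E, not E.
                  branch 1.1.2.2.1 (add not E, not not E):
                    × closes — contains both E and not E.
                  branch 1.1.2.2.2 (add not not E, not E):
                    × closes — contains both E and not E.
      branch 1.2 (add D):
        × closes — contains both D and not D.
  branch 2 (add ((D or D) or not C)):
    (A or D): β-rule — branch into A  //  D.
      branch 2.1 (add A):
        (not E iff not E): β-rule — branch into not E, not E  //  not not E, not not E.
          branch 2.1.1 (add not E, not E):
            ((D or D) or not C): β-rule — branch into (D or D)  //  not C.
              branch 2.1.1.1 (add (D or D)):
                (D or D): β-rule — branch into D  //  D.
                  branch 2.1.1.1.1 (add D):
                    × closes — contains both D and not D.
                  branch 2.1.1.1.2 (add D):
                    × closes — contains both D and not D.
              branch 2.1.1.2 (add not C):
                × closes — contains both C and not C.
          branch 2.1.2 (add not not E, not not E):
            ((D or D) or not C): β-rule — branch into (D or D)  //  not C.
              branch 2.1.2.1 (add (D or D)):
                (D or D): β-rule — branch into D  //  D.
                  branch 2.1.2.1.1 (add D):
                    × closes — contains both D and not D.
                  branch 2.1.2.1.2 (add D):
                    × closes — contains both D and not D.
              branch 2.1.2.2 (add not C):
                × closes — contains both C and not C.
      branch 2.2 (add D):
        × closes — contains both D and not D.
All 14 branches close.
Every branch closed; the formula is unsatisfiable.

Unsatisfiable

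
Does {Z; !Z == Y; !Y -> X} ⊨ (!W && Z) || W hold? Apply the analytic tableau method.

Initial set: {Z; (!Z == Y); (!Y -> X); !((!W && Z) || W)}.
!((!W && Z) || W): α-rule — add !(!W && Z), !W.
(!Z == Y): β-rule — branch into !Z, Y  //  !!Z, !Y.
  branch 1 (add !Z, Y):
    × closes — contains both Z and !Z.
  branch 2 (add !!Z, !Y):
    (!Y -> X): β-rule — branch into !!Y  //  X.
      branch 2.1 (add !!Y):
        × closes — contains both Y and !Y.
      branch 2.2 (add X):
        !(!W && Z): β-rule — branch into !!W  //  !Z.
          branch 2.2.1 (add !!W):
            × closes — contains both W and !W.
          branch 2.2.2 (add !Z):
            × closes — contains both Z and !Z.
All 4 branches close.
Every branch closed, so the premises entail the conclusion.

Yes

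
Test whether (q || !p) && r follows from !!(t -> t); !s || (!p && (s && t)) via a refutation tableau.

Initial set: {T !!(t -> t); T (!s || (!p && (s && t))); F ((q || !p) && r)}.
T !!(t -> t): drop double negation, giving T (t -> t).
T (!s || (!p && (s && t))): β-rule — branch into T !s  //  T (!p && (s && t)).
  branch 1 (add T !s):
    F ((q || !p) && r): β-rule — branch into F (q || !p)  //  F r.
      branch 1.1 (add F (q || !p)):
        F (q || !p): α-rule — add F q, F !p.
        T (t -> t): β-rule — branch into F t  //  T t.
          branch 1.1.1 (add F t):
            ○ open, literals {p=1, q=0, s=0, t=0}.
          branch 1.1.2 (add T t):
            ○ open, literals {p=1, q=0, s=0, t=1}.
      branch 1.2 (add F r):
        T (t -> t): β-rule — branch into F t  //  T t.
          branch 1.2.1 (add F t):
            ○ open, literals {r=0, s=0, t=0}.
          branch 1.2.2 (add T t):
            ○ open, literals {r=0, s=0, t=1}.
  branch 2 (add T (!p && (s && t))):
    T (!p && (s && t)): α-rule — add T !p, T (s && t).
    T (s && t): α-rule — add T s, T t.
    F ((q || !p) && r): β-rule — branch into F (q || !p)  //  F r.
      branch 2.1 (add F (q || !p)):
        F (q || !p): α-rule — add F q, F !p.
        × closes — contains both p and !p.
      branch 2.2 (add F r):
        T (t -> t): β-rule — branch into F t  //  T t.
          branch 2.2.1 (add F t):
            × closes — contains both t and !t.
          branch 2.2.2 (add T t):
            ○ open, literals {p=0, r=0, s=1, t=1}.
2 branches closed, 5 open.
An open branch gives a countermodel: p=1, q=0, s=0, t=0 (unmentioned atoms arbitrary); the premises hold there but the conclusion fails.

No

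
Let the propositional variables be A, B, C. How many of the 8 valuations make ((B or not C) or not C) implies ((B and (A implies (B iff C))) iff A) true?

Initial set: {(((B or not C) or not C) implies ((B and (A implies (B iff C))) iff A))}.
(((B or not C) or not C) implies ((B and (A implies (B iff C))) iff A)): β-rule — branch into not ((B or not C) or not C)  //  ((B and (A implies (B iff C))) iff A).
  branch 1 (add not ((B or not C) or not C)):
    not ((B or not C) or not C): α-rule — add not (B or not C), not not C.
    not (B or not C): α-rule — add not B, not not C.
    ○ open, literals {B=F, C=T}.
  branch 2 (add ((B and (A implies (B iff C))) iff A)):
    ((B and (A implies (B iff C))) iff A): β-rule — branch into (B and (A implies (B iff C))), A  //  not (B and (A implies (B iff C))), not A.
      branch 2.1 (add (B and (A implies (B iff C))), A):
        (B and (A implies (B iff C))): α-rule — add B, (A implies (B iff C)).
        (A implies (B iff C)): β-rule — branch into not A  //  (B iff C).
          branch 2.1.1 (add not A):
            × closes — contains both A and not A.
          branch 2.1.2 (add (B iff C)):
            (B iff C): β-rule — branch into B, C  //  not B, not C.
              branch 2.1.2.1 (add B, C):
                ○ open, literals {A=T, B=T, C=T}.
              branch 2.1.2.2 (add not B, not C):
                × closes — contains both B and not B.
      branch 2.2 (add not (B and (A implies (B iff C))), not A):
        not (B and (A implies (B iff C))): β-rule — branch into not B  //  not (A implies (B iff C)).
          branch 2.2.1 (add not B):
            ○ open, literals {A=F, B=F}.
          branch 2.2.2 (add not (A implies (B iff C))):
            not (A implies (B iff C)): α-rule — add A, not (B iff C).
            × closes — contains both A and not A.
3 branches closed, 3 open.
Each open branch fixes some atoms; the unmentioned ones are free. Counting distinct full assignments: branch {B=F, C=T} (A) contributes 2 new; branch {A=T, B=T, C=T} (none free) contributes 1 new; branch {A=F, B=F} (C) contributes 1 new. Total: 4.

4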